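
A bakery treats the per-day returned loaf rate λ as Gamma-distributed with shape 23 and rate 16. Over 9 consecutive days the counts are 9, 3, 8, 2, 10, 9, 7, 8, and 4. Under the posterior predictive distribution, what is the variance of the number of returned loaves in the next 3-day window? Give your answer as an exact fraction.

6972/625

Total count: 9 + 3 + 8 + 2 + 10 + 9 + 7 + 8 + 4 = 60.
Total exposure: 9 days.
The Gamma prior is conjugate for the Poisson rate, so λ | data ~ Gamma(23+60, 16+9) = Gamma(83, 25).
The posterior predictive for a window of length T is Negative Binomial with variance T·α'·(β'+T)/β'² = 3·83·28/625 = 6972/625.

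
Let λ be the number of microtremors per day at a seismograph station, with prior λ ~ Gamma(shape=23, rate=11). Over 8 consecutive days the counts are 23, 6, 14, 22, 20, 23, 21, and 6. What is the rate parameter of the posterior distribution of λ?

Total count: 23 + 6 + 14 + 22 + 20 + 23 + 21 + 6 = 135.
Total exposure: 8 days.
The Gamma prior is conjugate for the Poisson rate, so λ | data ~ Gamma(23+135, 11+8) = Gamma(158, 19).

19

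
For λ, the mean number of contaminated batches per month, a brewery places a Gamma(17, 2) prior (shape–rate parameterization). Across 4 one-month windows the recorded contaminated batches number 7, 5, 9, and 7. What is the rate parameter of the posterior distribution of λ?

Total count: 7 + 5 + 9 + 7 = 28.
Total exposure: 4 months.
Conjugate update: add total count to the shape and total exposure to the rate, giving Gamma(45, 6).

6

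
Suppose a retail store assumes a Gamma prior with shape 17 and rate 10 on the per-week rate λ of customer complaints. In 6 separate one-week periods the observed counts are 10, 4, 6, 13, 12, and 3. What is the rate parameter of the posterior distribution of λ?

Total count: 10 + 4 + 6 + 13 + 12 + 3 = 48.
Total exposure: 6 weeks.
Conjugate update: add total count to the shape and total exposure to the rate, giving Gamma(65, 16).

16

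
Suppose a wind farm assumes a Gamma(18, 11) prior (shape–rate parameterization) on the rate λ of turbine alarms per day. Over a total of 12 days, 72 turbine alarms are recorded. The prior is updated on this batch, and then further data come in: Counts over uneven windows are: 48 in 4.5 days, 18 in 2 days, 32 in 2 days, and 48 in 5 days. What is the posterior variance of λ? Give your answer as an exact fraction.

944/5329

Total count 72 over total exposure 12 days.
After the first batch: Gamma(18 + 72, 11 + 12) = Gamma(90, 23).
Total count: 48 + 18 + 32 + 48 = 146.
Total exposure: 4.5 + 2 + 2 + 5 = 13.5 days.
After the second batch: Gamma(90 + 146, 23 + 13.5) = Gamma(236, 73/2).
Posterior variance = α'/β'² = 236/(5329/4) = 944/5329.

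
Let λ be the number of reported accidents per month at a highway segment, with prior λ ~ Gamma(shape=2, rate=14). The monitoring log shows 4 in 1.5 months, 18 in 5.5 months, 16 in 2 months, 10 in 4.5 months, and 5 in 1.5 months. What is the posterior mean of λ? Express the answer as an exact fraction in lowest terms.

55/29

Total count: 4 + 18 + 16 + 10 + 5 = 53.
Total exposure: 1.5 + 5.5 + 2 + 4.5 + 1.5 = 15 months.
The Gamma prior is conjugate for the Poisson rate, so λ | data ~ Gamma(2+53, 14+15) = Gamma(55, 29).
Posterior mean = α'/β' = 55/29.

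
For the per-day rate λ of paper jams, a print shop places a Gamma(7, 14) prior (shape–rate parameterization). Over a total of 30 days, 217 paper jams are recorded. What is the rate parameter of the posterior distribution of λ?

44

Total count 217 over total exposure 30 days.
Posterior: α' = 7 + 217 = 224, β' = 14 + 30 = 44.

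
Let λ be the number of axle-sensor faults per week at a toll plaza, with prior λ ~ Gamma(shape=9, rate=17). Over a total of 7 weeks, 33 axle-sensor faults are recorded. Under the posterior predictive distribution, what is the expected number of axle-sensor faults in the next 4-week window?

Total count 33 over total exposure 7 weeks.
Gamma(α, β) with Poisson data over total exposure Σt gives posterior Gamma(α+Σx, β+Σt) = Gamma(42, 24).
Predictive mean over a 4-week window = T·E[λ|data] = 4·42/24 = 7.

7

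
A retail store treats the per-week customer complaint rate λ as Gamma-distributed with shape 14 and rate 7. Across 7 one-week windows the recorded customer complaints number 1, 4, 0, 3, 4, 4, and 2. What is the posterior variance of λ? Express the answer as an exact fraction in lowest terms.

8/49

Total count: 1 + 4 + 0 + 3 + 4 + 4 + 2 = 18.
Total exposure: 7 weeks.
Posterior: α' = 14 + 18 = 32, β' = 7 + 7 = 14.
Posterior variance = α'/β'² = 32/196 = 8/49.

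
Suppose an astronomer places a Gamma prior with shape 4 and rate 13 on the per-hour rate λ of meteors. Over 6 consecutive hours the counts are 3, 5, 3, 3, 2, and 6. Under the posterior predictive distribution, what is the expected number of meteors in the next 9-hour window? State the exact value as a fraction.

Total count: 3 + 5 + 3 + 3 + 2 + 6 = 22.
Total exposure: 6 hours.
Conjugate update: add total count to the shape and total exposure to the rate, giving Gamma(26, 19).
Predictive mean over a 9-hour window = T·E[λ|data] = 9·26/19 = 234/19.

234/19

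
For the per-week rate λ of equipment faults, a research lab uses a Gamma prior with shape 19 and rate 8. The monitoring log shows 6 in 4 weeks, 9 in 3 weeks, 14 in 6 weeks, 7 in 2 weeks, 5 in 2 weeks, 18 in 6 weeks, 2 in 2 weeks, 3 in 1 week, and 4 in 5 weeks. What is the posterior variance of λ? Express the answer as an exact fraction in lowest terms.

Total count: 6 + 9 + 14 + 7 + 5 + 18 + 2 + 3 + 4 = 68.
Total exposure: 4 + 3 + 6 + 2 + 2 + 6 + 2 + 1 + 5 = 31 weeks.
Conjugate update: add total count to the shape and total exposure to the rate, giving Gamma(87, 39).
Posterior variance = α'/β'² = 87/1521 = 29/507.

29/507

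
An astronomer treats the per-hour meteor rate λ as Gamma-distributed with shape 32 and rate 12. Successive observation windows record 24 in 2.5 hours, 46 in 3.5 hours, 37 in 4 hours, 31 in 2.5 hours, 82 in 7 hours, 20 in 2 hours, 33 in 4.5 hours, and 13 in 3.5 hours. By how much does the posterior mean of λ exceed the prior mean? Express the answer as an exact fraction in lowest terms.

1244/249

Total count: 24 + 46 + 37 + 31 + 82 + 20 + 33 + 13 = 286.
Total exposure: 2.5 + 3.5 + 4 + 2.5 + 7 + 2 + 4.5 + 3.5 = 29.5 hours.
The Gamma prior is conjugate for the Poisson rate, so λ | data ~ Gamma(32+286, 12+29.5) = Gamma(318, 83/2).
Posterior mean = 318/(83/2) = 636/83; prior mean = 32/12 = 8/3. Difference = 636/83 − 8/3 = 1244/249.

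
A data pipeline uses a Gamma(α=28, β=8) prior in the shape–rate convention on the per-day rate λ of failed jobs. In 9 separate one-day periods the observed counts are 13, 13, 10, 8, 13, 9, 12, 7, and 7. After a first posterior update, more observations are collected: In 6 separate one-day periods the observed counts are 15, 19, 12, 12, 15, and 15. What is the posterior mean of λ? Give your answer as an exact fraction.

208/23

Total count: 13 + 13 + 10 + 8 + 13 + 9 + 12 + 7 + 7 = 92.
Total exposure: 9 days.
After the first batch: Gamma(28 + 92, 8 + 9) = Gamma(120, 17).
Total count: 15 + 19 + 12 + 12 + 15 + 15 = 88.
Total exposure: 6 days.
After the second batch: Gamma(120 + 88, 17 + 6) = Gamma(208, 23).
Posterior mean = α'/β' = 208/23.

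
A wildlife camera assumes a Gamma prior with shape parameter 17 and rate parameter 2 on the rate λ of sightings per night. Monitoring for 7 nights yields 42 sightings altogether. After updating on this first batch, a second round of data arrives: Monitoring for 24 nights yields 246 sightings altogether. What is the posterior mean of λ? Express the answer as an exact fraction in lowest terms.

Total count 42 over total exposure 7 nights.
After the first batch: Gamma(17 + 42, 2 + 7) = Gamma(59, 9).
Total count 246 over total exposure 24 nights.
After the second batch: Gamma(59 + 246, 9 + 24) = Gamma(305, 33).
Posterior mean = α'/β' = 305/33.

305/33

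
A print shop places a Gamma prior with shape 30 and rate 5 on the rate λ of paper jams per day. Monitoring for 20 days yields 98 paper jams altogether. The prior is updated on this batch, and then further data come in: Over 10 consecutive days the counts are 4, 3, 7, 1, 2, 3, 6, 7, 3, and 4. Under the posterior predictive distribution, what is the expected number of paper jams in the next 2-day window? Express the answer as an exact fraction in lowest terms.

Total count 98 over total exposure 20 days.
After the first batch: Gamma(30 + 98, 5 + 20) = Gamma(128, 25).
Total count: 4 + 3 + 7 + 1 + 2 + 3 + 6 + 7 + 3 + 4 = 40.
Total exposure: 10 days.
After the second batch: Gamma(128 + 40, 25 + 10) = Gamma(168, 35).
Predictive mean over a 2-day window = T·E[λ|data] = 2·168/35 = 48/5.

48/5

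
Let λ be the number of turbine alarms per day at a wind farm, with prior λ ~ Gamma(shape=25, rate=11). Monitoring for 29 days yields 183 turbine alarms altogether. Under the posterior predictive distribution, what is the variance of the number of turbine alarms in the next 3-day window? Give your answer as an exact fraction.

1677/100

Total count 183 over total exposure 29 days.
Conjugate update: add total count to the shape and total exposure to the rate, giving Gamma(208, 40).
The posterior predictive for a window of length T is Negative Binomial with variance T·α'·(β'+T)/β'² = 3·208·43/1600 = 1677/100.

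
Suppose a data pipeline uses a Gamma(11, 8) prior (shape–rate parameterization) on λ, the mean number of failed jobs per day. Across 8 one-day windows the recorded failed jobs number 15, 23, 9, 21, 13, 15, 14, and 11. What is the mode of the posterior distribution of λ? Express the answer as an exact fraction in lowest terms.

131/16

Total count: 15 + 23 + 9 + 21 + 13 + 15 + 14 + 11 = 121.
Total exposure: 8 days.
Posterior: α' = 11 + 121 = 132, β' = 8 + 8 = 16.
Posterior mode = (α'−1)/β' = 131/16.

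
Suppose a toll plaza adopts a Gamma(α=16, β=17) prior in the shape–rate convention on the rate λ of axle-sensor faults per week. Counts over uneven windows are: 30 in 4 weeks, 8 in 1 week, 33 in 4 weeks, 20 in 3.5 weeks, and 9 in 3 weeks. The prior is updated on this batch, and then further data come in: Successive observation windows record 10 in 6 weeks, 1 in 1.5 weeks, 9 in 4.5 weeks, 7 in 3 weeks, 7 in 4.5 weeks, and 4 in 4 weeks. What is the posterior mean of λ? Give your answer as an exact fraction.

Total count: 30 + 8 + 33 + 20 + 9 = 100.
Total exposure: 4 + 1 + 4 + 3.5 + 3 = 15.5 weeks.
After the first batch: Gamma(16 + 100, 17 + 15.5) = Gamma(116, 65/2).
Total count: 10 + 1 + 9 + 7 + 7 + 4 = 38.
Total exposure: 6 + 1.5 + 4.5 + 3 + 4.5 + 4 = 23.5 weeks.
After the second batch: Gamma(116 + 38, 65/2 + 23.5) = Gamma(154, 56).
Posterior mean = α'/β' = 154/56 = 11/4.

11/4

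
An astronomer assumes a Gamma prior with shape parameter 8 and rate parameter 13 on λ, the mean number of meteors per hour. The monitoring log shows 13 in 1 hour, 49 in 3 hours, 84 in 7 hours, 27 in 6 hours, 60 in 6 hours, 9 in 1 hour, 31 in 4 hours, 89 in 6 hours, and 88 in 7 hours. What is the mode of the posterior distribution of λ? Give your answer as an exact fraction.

457/54

Total count: 13 + 49 + 84 + 27 + 60 + 9 + 31 + 89 + 88 = 450.
Total exposure: 1 + 3 + 7 + 6 + 6 + 1 + 4 + 6 + 7 = 41 hours.
Gamma(α, β) with Poisson data over total exposure Σt gives posterior Gamma(α+Σx, β+Σt) = Gamma(458, 54).
Posterior mode = (α'−1)/β' = 457/54.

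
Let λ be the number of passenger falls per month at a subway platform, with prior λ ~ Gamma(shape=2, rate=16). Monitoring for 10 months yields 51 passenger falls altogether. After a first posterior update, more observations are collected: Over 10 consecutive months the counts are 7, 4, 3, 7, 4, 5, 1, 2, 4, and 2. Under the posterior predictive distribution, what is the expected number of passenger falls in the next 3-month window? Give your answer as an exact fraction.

Total count 51 over total exposure 10 months.
After the first batch: Gamma(2 + 51, 16 + 10) = Gamma(53, 26).
Total count: 7 + 4 + 3 + 7 + 4 + 5 + 1 + 2 + 4 + 2 = 39.
Total exposure: 10 months.
After the second batch: Gamma(53 + 39, 26 + 10) = Gamma(92, 36).
Predictive mean over a 3-month window = T·E[λ|data] = 3·92/36 = 23/3.

23/3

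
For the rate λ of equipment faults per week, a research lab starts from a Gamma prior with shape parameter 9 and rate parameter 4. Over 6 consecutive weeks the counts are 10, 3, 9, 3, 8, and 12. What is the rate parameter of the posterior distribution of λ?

10

Total count: 10 + 3 + 9 + 3 + 8 + 12 = 45.
Total exposure: 6 weeks.
Gamma(α, β) with Poisson data over total exposure Σt gives posterior Gamma(α+Σx, β+Σt) = Gamma(54, 10).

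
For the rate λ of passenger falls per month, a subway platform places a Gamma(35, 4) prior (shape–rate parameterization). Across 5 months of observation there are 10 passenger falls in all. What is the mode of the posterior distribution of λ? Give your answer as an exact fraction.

44/9

Total count 10 over total exposure 5 months.
Gamma(α, β) with Poisson data over total exposure Σt gives posterior Gamma(α+Σx, β+Σt) = Gamma(45, 9).
Posterior mode = (α'−1)/β' = 44/9.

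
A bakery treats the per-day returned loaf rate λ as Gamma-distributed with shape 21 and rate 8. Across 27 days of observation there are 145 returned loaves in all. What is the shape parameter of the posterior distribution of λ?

166

Total count 145 over total exposure 27 days.
Gamma(α, β) with Poisson data over total exposure Σt gives posterior Gamma(α+Σx, β+Σt) = Gamma(166, 35).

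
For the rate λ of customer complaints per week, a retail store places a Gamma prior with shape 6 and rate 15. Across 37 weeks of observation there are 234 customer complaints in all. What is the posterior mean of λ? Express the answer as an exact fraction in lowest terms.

Total count 234 over total exposure 37 weeks.
By Gamma–Poisson conjugacy, the posterior is Gamma(α + Σx, β + Σt) = Gamma(6 + 234, 15 + 37) = Gamma(240, 52).
Posterior mean = α'/β' = 240/52 = 60/13.

60/13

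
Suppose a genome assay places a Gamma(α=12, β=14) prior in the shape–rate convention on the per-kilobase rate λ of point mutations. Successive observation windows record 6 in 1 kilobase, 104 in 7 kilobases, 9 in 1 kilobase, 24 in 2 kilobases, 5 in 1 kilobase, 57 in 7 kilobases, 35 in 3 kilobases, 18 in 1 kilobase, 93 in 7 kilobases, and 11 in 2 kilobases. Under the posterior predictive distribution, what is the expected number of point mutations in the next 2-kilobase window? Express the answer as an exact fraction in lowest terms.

374/23

Total count: 6 + 104 + 9 + 24 + 5 + 57 + 35 + 18 + 93 + 11 = 362.
Total exposure: 1 + 7 + 1 + 2 + 1 + 7 + 3 + 1 + 7 + 2 = 32 kilobases.
Posterior: α' = 12 + 362 = 374, β' = 14 + 32 = 46.
Predictive mean over a 2-kilobase window = T·E[λ|data] = 2·374/46 = 374/23.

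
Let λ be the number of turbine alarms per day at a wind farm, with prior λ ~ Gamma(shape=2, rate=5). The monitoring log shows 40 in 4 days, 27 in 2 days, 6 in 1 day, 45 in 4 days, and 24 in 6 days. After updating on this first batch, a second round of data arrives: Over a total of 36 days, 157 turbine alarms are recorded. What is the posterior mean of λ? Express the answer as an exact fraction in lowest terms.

Total count: 40 + 27 + 6 + 45 + 24 = 142.
Total exposure: 4 + 2 + 1 + 4 + 6 = 17 days.
After the first batch: Gamma(2 + 142, 5 + 17) = Gamma(144, 22).
Total count 157 over total exposure 36 days.
After the second batch: Gamma(144 + 157, 22 + 36) = Gamma(301, 58).
Posterior mean = α'/β' = 301/58.

301/58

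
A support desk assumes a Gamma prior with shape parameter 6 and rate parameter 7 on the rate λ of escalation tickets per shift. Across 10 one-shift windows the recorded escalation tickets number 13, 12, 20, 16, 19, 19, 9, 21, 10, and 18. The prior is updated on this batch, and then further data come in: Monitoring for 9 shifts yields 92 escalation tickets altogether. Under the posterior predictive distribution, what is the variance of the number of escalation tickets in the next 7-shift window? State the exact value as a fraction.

Total count: 13 + 12 + 20 + 16 + 19 + 19 + 9 + 21 + 10 + 18 = 157.
Total exposure: 10 shifts.
After the first batch: Gamma(6 + 157, 7 + 10) = Gamma(163, 17).
Total count 92 over total exposure 9 shifts.
After the second batch: Gamma(163 + 92, 17 + 9) = Gamma(255, 26).
The posterior predictive for a window of length T is Negative Binomial with variance T·α'·(β'+T)/β'² = 7·255·33/676 = 58905/676.

58905/676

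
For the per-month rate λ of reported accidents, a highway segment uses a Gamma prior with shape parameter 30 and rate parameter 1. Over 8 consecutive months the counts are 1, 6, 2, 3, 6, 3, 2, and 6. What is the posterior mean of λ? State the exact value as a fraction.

59/9

Total count: 1 + 6 + 2 + 3 + 6 + 3 + 2 + 6 = 29.
Total exposure: 8 months.
The Gamma prior is conjugate for the Poisson rate, so λ | data ~ Gamma(30+29, 1+8) = Gamma(59, 9).
Posterior mean = α'/β' = 59/9.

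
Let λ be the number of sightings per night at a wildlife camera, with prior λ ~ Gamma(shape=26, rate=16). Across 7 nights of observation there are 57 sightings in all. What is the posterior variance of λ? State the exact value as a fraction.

Total count 57 over total exposure 7 nights.
Conjugate update: add total count to the shape and total exposure to the rate, giving Gamma(83, 23).
Posterior variance = α'/β'² = 83/529.

83/529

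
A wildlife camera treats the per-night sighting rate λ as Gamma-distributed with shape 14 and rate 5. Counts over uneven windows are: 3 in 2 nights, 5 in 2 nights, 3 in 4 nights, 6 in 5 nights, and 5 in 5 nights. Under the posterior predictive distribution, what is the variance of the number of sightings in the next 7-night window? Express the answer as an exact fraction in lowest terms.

Total count: 3 + 5 + 3 + 6 + 5 = 22.
Total exposure: 2 + 2 + 4 + 5 + 5 = 18 nights.
Posterior: α' = 14 + 22 = 36, β' = 5 + 18 = 23.
The posterior predictive for a window of length T is Negative Binomial with variance T·α'·(β'+T)/β'² = 7·36·30/529 = 7560/529.

7560/529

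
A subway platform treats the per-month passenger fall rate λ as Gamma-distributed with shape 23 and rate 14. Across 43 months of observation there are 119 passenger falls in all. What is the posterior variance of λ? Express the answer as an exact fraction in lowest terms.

142/3249

Total count 119 over total exposure 43 months.
By Gamma–Poisson conjugacy, the posterior is Gamma(α + Σx, β + Σt) = Gamma(23 + 119, 14 + 43) = Gamma(142, 57).
Posterior variance = α'/β'² = 142/3249.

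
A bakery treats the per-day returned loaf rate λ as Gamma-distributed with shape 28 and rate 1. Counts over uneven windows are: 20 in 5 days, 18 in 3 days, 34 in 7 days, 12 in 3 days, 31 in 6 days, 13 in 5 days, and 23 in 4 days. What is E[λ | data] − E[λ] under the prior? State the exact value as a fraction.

Total count: 20 + 18 + 34 + 12 + 31 + 13 + 23 = 151.
Total exposure: 5 + 3 + 7 + 3 + 6 + 5 + 4 = 33 days.
Conjugate update: add total count to the shape and total exposure to the rate, giving Gamma(179, 34).
Posterior mean = 179/34 = 179/34; prior mean = 28/1 = 28. Difference = 179/34 − 28 = -773/34.

-773/34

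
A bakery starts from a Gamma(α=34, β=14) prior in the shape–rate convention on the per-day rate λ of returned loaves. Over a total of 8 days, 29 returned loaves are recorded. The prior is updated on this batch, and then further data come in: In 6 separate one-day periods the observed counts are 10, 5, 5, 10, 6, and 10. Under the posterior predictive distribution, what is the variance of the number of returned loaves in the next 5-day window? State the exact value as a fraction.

17985/784

Total count 29 over total exposure 8 days.
After the first batch: Gamma(34 + 29, 14 + 8) = Gamma(63, 22).
Total count: 10 + 5 + 5 + 10 + 6 + 10 = 46.
Total exposure: 6 days.
After the second batch: Gamma(63 + 46, 22 + 6) = Gamma(109, 28).
The posterior predictive for a window of length T is Negative Binomial with variance T·α'·(β'+T)/β'² = 5·109·33/784 = 17985/784.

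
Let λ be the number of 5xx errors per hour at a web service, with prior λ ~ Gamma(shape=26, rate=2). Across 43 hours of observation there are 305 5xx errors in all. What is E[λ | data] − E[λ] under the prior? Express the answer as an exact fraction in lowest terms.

-254/45

Total count 305 over total exposure 43 hours.
The Gamma prior is conjugate for the Poisson rate, so λ | data ~ Gamma(26+305, 2+43) = Gamma(331, 45).
Posterior mean = 331/45 = 331/45; prior mean = 26/2 = 13. Difference = 331/45 − 13 = -254/45.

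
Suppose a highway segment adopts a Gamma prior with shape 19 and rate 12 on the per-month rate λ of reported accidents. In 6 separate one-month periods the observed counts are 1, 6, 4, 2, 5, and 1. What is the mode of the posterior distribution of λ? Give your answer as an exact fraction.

Total count: 1 + 6 + 4 + 2 + 5 + 1 = 19.
Total exposure: 6 months.
The Gamma prior is conjugate for the Poisson rate, so λ | data ~ Gamma(19+19, 12+6) = Gamma(38, 18).
Posterior mode = (α'−1)/β' = 37/18.

37/18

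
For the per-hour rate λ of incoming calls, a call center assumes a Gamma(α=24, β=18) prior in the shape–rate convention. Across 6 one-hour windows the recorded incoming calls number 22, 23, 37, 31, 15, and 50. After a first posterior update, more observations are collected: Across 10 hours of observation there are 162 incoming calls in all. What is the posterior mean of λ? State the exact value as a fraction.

Total count: 22 + 23 + 37 + 31 + 15 + 50 = 178.
Total exposure: 6 hours.
After the first batch: Gamma(24 + 178, 18 + 6) = Gamma(202, 24).
Total count 162 over total exposure 10 hours.
After the second batch: Gamma(202 + 162, 24 + 10) = Gamma(364, 34).
Posterior mean = α'/β' = 364/34 = 182/17.

182/17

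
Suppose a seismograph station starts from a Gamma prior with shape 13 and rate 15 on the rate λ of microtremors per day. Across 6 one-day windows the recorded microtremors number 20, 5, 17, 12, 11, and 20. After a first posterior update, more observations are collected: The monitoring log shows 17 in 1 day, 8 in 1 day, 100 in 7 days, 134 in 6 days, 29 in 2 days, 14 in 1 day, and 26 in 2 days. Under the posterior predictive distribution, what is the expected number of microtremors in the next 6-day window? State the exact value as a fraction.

2556/41

Total count: 20 + 5 + 17 + 12 + 11 + 20 = 85.
Total exposure: 6 days.
After the first batch: Gamma(13 + 85, 15 + 6) = Gamma(98, 21).
Total count: 17 + 8 + 100 + 134 + 29 + 14 + 26 = 328.
Total exposure: 1 + 1 + 7 + 6 + 2 + 1 + 2 = 20 days.
After the second batch: Gamma(98 + 328, 21 + 20) = Gamma(426, 41).
Predictive mean over a 6-day window = T·E[λ|data] = 6·426/41 = 2556/41.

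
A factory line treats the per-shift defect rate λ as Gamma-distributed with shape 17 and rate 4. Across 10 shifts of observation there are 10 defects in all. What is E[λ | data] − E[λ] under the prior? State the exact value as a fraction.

-65/28

Total count 10 over total exposure 10 shifts.
The Gamma prior is conjugate for the Poisson rate, so λ | data ~ Gamma(17+10, 4+10) = Gamma(27, 14).
Posterior mean = 27/14 = 27/14; prior mean = 17/4 = 17/4. Difference = 27/14 − 17/4 = -65/28.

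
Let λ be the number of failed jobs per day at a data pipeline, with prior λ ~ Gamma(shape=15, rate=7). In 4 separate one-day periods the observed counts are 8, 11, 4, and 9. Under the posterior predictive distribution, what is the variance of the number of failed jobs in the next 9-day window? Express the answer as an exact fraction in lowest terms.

8460/121

Total count: 8 + 11 + 4 + 9 = 32.
Total exposure: 4 days.
Gamma(α, β) with Poisson data over total exposure Σt gives posterior Gamma(α+Σx, β+Σt) = Gamma(47, 11).
The posterior predictive for a window of length T is Negative Binomial with variance T·α'·(β'+T)/β'² = 9·47·20/121 = 8460/121.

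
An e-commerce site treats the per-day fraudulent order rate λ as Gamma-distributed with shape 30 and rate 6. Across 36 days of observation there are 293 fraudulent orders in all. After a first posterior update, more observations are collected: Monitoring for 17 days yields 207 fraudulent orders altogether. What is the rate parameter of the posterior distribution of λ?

59

Total count 293 over total exposure 36 days.
After the first batch: Gamma(30 + 293, 6 + 36) = Gamma(323, 42).
Total count 207 over total exposure 17 days.
After the second batch: Gamma(323 + 207, 42 + 17) = Gamma(530, 59).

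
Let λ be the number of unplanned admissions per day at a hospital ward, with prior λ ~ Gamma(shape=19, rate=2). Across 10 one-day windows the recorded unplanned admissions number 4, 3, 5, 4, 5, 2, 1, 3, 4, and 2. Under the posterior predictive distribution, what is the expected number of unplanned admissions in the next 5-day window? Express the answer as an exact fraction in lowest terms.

65/3

Total count: 4 + 3 + 5 + 4 + 5 + 2 + 1 + 3 + 4 + 2 = 33.
Total exposure: 10 days.
Gamma(α, β) with Poisson data over total exposure Σt gives posterior Gamma(α+Σx, β+Σt) = Gamma(52, 12).
Predictive mean over a 5-day window = T·E[λ|data] = 5·52/12 = 65/3.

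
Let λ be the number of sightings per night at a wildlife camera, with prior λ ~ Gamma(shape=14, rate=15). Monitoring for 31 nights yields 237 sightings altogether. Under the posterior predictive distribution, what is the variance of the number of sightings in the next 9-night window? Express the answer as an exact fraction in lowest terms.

Total count 237 over total exposure 31 nights.
The Gamma prior is conjugate for the Poisson rate, so λ | data ~ Gamma(14+237, 15+31) = Gamma(251, 46).
The posterior predictive for a window of length T is Negative Binomial with variance T·α'·(β'+T)/β'² = 9·251·55/2116 = 124245/2116.

124245/2116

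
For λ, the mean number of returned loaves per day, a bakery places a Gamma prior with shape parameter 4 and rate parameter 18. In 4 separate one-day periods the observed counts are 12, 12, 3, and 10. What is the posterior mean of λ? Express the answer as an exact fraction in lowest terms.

41/22

Total count: 12 + 12 + 3 + 10 = 37.
Total exposure: 4 days.
Posterior: α' = 4 + 37 = 41, β' = 18 + 4 = 22.
Posterior mean = α'/β' = 41/22.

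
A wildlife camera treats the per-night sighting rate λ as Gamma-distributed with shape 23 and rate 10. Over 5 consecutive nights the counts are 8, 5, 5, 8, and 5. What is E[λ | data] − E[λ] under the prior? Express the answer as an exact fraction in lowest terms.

13/10

Total count: 8 + 5 + 5 + 8 + 5 = 31.
Total exposure: 5 nights.
Conjugate update: add total count to the shape and total exposure to the rate, giving Gamma(54, 15).
Posterior mean = 54/15 = 18/5; prior mean = 23/10 = 23/10. Difference = 18/5 − 23/10 = 13/10.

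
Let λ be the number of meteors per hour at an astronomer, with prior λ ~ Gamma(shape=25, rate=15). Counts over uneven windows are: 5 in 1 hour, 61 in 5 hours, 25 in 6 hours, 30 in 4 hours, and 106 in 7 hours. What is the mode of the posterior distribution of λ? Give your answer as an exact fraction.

Total count: 5 + 61 + 25 + 30 + 106 = 227.
Total exposure: 1 + 5 + 6 + 4 + 7 = 23 hours.
Gamma(α, β) with Poisson data over total exposure Σt gives posterior Gamma(α+Σx, β+Σt) = Gamma(252, 38).
Posterior mode = (α'−1)/β' = 251/38.

251/38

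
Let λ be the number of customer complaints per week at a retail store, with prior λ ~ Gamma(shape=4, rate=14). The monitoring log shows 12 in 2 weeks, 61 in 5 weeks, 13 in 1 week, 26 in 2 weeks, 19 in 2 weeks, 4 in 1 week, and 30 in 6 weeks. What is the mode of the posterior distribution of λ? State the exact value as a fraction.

56/11

Total count: 12 + 61 + 13 + 26 + 19 + 4 + 30 = 165.
Total exposure: 2 + 5 + 1 + 2 + 2 + 1 + 6 = 19 weeks.
Posterior: α' = 4 + 165 = 169, β' = 14 + 19 = 33.
Posterior mode = (α'−1)/β' = 168/33 = 56/11.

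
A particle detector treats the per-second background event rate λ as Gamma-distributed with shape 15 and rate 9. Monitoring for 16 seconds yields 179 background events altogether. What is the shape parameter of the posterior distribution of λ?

194

Total count 179 over total exposure 16 seconds.
Gamma(α, β) with Poisson data over total exposure Σt gives posterior Gamma(α+Σx, β+Σt) = Gamma(194, 25).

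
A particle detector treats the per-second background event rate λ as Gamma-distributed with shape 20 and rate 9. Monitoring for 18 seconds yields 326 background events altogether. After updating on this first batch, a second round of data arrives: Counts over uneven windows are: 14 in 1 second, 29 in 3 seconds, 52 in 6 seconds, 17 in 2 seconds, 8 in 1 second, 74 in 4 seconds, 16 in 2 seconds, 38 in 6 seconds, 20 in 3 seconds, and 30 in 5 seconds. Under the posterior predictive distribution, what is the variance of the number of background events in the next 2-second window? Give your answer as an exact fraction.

4991/225

Total count 326 over total exposure 18 seconds.
After the first batch: Gamma(20 + 326, 9 + 18) = Gamma(346, 27).
Total count: 14 + 29 + 52 + 17 + 8 + 74 + 16 + 38 + 20 + 30 = 298.
Total exposure: 1 + 3 + 6 + 2 + 1 + 4 + 2 + 6 + 3 + 5 = 33 seconds.
After the second batch: Gamma(346 + 298, 27 + 33) = Gamma(644, 60).
The posterior predictive for a window of length T is Negative Binomial with variance T·α'·(β'+T)/β'² = 2·644·62/3600 = 4991/225.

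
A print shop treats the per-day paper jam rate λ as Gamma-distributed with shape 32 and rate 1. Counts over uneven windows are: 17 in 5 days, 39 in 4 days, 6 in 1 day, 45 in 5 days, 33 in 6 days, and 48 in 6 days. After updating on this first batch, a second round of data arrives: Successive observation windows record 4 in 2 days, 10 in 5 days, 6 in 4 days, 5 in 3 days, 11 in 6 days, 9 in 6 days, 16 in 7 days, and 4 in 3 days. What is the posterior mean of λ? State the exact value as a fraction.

285/64

Total count: 17 + 39 + 6 + 45 + 33 + 48 = 188.
Total exposure: 5 + 4 + 1 + 5 + 6 + 6 = 27 days.
After the first batch: Gamma(32 + 188, 1 + 27) = Gamma(220, 28).
Total count: 4 + 10 + 6 + 5 + 11 + 9 + 16 + 4 = 65.
Total exposure: 2 + 5 + 4 + 3 + 6 + 6 + 7 + 3 = 36 days.
After the second batch: Gamma(220 + 65, 28 + 36) = Gamma(285, 64).
Posterior mean = α'/β' = 285/64.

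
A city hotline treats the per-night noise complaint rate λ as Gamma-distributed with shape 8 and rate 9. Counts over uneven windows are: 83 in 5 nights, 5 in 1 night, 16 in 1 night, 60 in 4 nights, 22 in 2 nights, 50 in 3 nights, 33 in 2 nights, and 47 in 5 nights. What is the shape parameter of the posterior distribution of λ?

Total count: 83 + 5 + 16 + 60 + 22 + 50 + 33 + 47 = 316.
Total exposure: 5 + 1 + 1 + 4 + 2 + 3 + 2 + 5 = 23 nights.
The Gamma prior is conjugate for the Poisson rate, so λ | data ~ Gamma(8+316, 9+23) = Gamma(324, 32).

324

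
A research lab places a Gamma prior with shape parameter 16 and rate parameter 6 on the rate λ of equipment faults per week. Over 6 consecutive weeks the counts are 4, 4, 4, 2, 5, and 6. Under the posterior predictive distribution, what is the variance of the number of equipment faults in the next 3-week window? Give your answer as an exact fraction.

Total count: 4 + 4 + 4 + 2 + 5 + 6 = 25.
Total exposure: 6 weeks.
Conjugate update: add total count to the shape and total exposure to the rate, giving Gamma(41, 12).
The posterior predictive for a window of length T is Negative Binomial with variance T·α'·(β'+T)/β'² = 3·41·15/144 = 205/16.

205/16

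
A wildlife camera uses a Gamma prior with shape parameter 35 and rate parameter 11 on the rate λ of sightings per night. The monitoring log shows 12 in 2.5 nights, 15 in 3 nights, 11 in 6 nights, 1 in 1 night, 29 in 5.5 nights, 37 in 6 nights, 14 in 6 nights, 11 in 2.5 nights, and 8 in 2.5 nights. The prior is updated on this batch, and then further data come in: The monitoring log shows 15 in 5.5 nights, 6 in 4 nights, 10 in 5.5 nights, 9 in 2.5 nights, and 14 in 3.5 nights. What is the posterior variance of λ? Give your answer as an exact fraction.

Total count: 12 + 15 + 11 + 1 + 29 + 37 + 14 + 11 + 8 = 138.
Total exposure: 2.5 + 3 + 6 + 1 + 5.5 + 6 + 6 + 2.5 + 2.5 = 35 nights.
After the first batch: Gamma(35 + 138, 11 + 35) = Gamma(173, 46).
Total count: 15 + 6 + 10 + 9 + 14 = 54.
Total exposure: 5.5 + 4 + 5.5 + 2.5 + 3.5 = 21 nights.
After the second batch: Gamma(173 + 54, 46 + 21) = Gamma(227, 67).
Posterior variance = α'/β'² = 227/4489.

227/4489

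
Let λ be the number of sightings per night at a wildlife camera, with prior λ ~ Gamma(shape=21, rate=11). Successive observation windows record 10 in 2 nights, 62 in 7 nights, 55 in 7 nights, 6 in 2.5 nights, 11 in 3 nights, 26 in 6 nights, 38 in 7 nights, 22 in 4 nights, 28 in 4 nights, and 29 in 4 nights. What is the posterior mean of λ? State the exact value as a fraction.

616/115

Total count: 10 + 62 + 55 + 6 + 11 + 26 + 38 + 22 + 28 + 29 = 287.
Total exposure: 2 + 7 + 7 + 2.5 + 3 + 6 + 7 + 4 + 4 + 4 = 46.5 nights.
Conjugate update: add total count to the shape and total exposure to the rate, giving Gamma(308, 115/2).
Posterior mean = α'/β' = 308/(115/2) = 616/115.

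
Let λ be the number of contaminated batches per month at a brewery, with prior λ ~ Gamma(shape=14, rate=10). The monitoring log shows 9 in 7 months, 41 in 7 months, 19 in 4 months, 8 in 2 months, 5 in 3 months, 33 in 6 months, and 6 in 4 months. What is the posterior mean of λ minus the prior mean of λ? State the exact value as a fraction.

374/215

Total count: 9 + 41 + 19 + 8 + 5 + 33 + 6 = 121.
Total exposure: 7 + 7 + 4 + 2 + 3 + 6 + 4 = 33 months.
Posterior: α' = 14 + 121 = 135, β' = 10 + 33 = 43.
Posterior mean = 135/43 = 135/43; prior mean = 14/10 = 7/5. Difference = 135/43 − 7/5 = 374/215.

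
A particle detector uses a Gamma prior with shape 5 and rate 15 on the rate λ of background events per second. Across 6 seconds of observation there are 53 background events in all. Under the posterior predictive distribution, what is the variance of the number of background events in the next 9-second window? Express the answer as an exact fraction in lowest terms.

Total count 53 over total exposure 6 seconds.
Conjugate update: add total count to the shape and total exposure to the rate, giving Gamma(58, 21).
The posterior predictive for a window of length T is Negative Binomial with variance T·α'·(β'+T)/β'² = 9·58·30/441 = 1740/49.

1740/49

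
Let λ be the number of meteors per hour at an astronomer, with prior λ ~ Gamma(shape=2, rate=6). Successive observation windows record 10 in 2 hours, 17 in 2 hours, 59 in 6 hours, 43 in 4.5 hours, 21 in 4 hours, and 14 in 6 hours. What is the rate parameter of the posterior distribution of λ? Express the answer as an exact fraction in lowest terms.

Total count: 10 + 17 + 59 + 43 + 21 + 14 = 164.
Total exposure: 2 + 2 + 6 + 4.5 + 4 + 6 = 24.5 hours.
By Gamma–Poisson conjugacy, the posterior is Gamma(α + Σx, β + Σt) = Gamma(2 + 164, 6 + 24.5) = Gamma(166, 61/2).

61/2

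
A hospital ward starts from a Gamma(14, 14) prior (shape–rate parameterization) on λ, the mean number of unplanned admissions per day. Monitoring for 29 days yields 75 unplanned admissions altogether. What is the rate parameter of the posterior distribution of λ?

43

Total count 75 over total exposure 29 days.
By Gamma–Poisson conjugacy, the posterior is Gamma(α + Σx, β + Σt) = Gamma(14 + 75, 14 + 29) = Gamma(89, 43).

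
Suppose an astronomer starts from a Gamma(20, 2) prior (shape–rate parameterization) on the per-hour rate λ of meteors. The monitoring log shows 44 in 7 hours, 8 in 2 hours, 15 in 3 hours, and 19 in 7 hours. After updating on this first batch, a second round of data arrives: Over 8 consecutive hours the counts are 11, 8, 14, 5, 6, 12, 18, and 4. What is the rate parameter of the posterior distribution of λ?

Total count: 44 + 8 + 15 + 19 = 86.
Total exposure: 7 + 2 + 3 + 7 = 19 hours.
After the first batch: Gamma(20 + 86, 2 + 19) = Gamma(106, 21).
Total count: 11 + 8 + 14 + 5 + 6 + 12 + 18 + 4 = 78.
Total exposure: 8 hours.
After the second batch: Gamma(106 + 78, 21 + 8) = Gamma(184, 29).

29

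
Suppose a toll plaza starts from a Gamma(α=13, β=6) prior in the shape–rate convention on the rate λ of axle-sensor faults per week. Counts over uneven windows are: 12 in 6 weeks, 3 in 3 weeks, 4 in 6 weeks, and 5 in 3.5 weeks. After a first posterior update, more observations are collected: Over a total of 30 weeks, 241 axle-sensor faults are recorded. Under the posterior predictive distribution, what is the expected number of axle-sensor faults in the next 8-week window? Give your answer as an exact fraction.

Total count: 12 + 3 + 4 + 5 = 24.
Total exposure: 6 + 3 + 6 + 3.5 = 18.5 weeks.
After the first batch: Gamma(13 + 24, 6 + 18.5) = Gamma(37, 49/2).
Total count 241 over total exposure 30 weeks.
After the second batch: Gamma(37 + 241, 49/2 + 30) = Gamma(278, 109/2).
Predictive mean over an 8-week window = T·E[λ|data] = 8·278/(109/2) = 4448/109.

4448/109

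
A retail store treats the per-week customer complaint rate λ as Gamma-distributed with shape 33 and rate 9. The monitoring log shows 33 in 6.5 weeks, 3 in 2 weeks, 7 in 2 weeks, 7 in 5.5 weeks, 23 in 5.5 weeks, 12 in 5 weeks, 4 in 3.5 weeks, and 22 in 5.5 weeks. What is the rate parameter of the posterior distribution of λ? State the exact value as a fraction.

89/2

Total count: 33 + 3 + 7 + 7 + 23 + 12 + 4 + 22 = 111.
Total exposure: 6.5 + 2 + 2 + 5.5 + 5.5 + 5 + 3.5 + 5.5 = 35.5 weeks.
By Gamma–Poisson conjugacy, the posterior is Gamma(α + Σx, β + Σt) = Gamma(33 + 111, 9 + 35.5) = Gamma(144, 89/2).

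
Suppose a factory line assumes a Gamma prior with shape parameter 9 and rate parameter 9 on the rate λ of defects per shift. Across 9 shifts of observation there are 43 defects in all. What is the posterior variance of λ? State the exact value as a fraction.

13/81

Total count 43 over total exposure 9 shifts.
Conjugate update: add total count to the shape and total exposure to the rate, giving Gamma(52, 18).
Posterior variance = α'/β'² = 52/324 = 13/81.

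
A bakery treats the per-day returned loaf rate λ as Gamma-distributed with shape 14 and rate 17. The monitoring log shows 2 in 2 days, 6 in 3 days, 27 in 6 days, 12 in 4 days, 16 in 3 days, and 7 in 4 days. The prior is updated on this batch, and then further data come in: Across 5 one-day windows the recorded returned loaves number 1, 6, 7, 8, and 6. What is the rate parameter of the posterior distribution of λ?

44

Total count: 2 + 6 + 27 + 12 + 16 + 7 = 70.
Total exposure: 2 + 3 + 6 + 4 + 3 + 4 = 22 days.
After the first batch: Gamma(14 + 70, 17 + 22) = Gamma(84, 39).
Total count: 1 + 6 + 7 + 8 + 6 = 28.
Total exposure: 5 days.
After the second batch: Gamma(84 + 28, 39 + 5) = Gamma(112, 44).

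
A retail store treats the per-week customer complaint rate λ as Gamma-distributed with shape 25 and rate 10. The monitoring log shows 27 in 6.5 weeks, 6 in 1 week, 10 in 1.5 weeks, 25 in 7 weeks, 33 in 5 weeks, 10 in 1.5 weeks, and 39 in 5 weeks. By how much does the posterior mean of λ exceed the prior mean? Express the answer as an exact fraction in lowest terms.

13/6

Total count: 27 + 6 + 10 + 25 + 33 + 10 + 39 = 150.
Total exposure: 6.5 + 1 + 1.5 + 7 + 5 + 1.5 + 5 = 27.5 weeks.
Gamma(α, β) with Poisson data over total exposure Σt gives posterior Gamma(α+Σx, β+Σt) = Gamma(175, 75/2).
Posterior mean = 175/(75/2) = 14/3; prior mean = 25/10 = 5/2. Difference = 14/3 − 5/2 = 13/6.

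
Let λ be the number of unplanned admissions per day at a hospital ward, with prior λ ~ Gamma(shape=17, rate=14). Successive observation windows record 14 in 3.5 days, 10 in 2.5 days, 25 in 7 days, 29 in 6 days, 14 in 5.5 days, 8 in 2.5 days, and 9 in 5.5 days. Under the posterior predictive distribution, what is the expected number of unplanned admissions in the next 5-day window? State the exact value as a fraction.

420/31

Total count: 14 + 10 + 25 + 29 + 14 + 8 + 9 = 109.
Total exposure: 3.5 + 2.5 + 7 + 6 + 5.5 + 2.5 + 5.5 = 32.5 days.
By Gamma–Poisson conjugacy, the posterior is Gamma(α + Σx, β + Σt) = Gamma(17 + 109, 14 + 32.5) = Gamma(126, 93/2).
Predictive mean over a 5-day window = T·E[λ|data] = 5·126/(93/2) = 420/31.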